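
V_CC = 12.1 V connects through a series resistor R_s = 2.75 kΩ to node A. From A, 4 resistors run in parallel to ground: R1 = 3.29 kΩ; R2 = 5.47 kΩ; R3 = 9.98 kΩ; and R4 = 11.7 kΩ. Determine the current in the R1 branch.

Combine the parallel branches: R_p = (1/3.29 + 1/5.47 + 1/9.98 + 1/11.7)⁻¹ = 1.487 kΩ.
V_A by voltage divider: V_A = 12.1 × 1.487/(2.75 + 1.487) = 4.247 V.
I(R1) = V_A / R1 = 4.247/3.29 = 1.291 mA.

I ≈ 1.29 mA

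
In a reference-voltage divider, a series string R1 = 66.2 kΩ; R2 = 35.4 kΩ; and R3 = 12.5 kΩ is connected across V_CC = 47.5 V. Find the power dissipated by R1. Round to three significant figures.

P ≈ 11.5 mW

Series current I = V_CC/ΣR = 47.5/114.1 = 0.4163 mA.
V(R1) = I·R = 27.56 V; P = V·I = 27.56 × 0.4163 = 11.47 mW.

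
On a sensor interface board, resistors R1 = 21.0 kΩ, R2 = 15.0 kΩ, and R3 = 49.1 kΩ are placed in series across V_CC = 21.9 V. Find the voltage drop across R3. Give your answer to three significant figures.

V ≈ 12.6 V

ΣR = 21.0 + 15.0 + 49.1 = 85.10 kΩ.
Voltage divider: V = V_CC · (49.10 / 85.10) = 21.9 × 0.5770 = 12.64 V.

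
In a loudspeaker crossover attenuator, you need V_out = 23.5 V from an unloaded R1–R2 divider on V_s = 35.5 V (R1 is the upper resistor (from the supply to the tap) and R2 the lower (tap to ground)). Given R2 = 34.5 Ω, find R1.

Required fraction k = V_out/V_s = 0.6620.
Rearranging, R1 = R2·(1−k)/k = 34.5 × 0.5106 = 17.62 Ω.

R1 ≈ 17.6 Ω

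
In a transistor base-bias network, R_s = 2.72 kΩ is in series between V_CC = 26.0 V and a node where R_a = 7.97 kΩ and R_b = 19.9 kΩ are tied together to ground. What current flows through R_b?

I ≈ 0.884 mA

Parallel bank: R_p = 1/(1/7.97 + 1/19.9) = 5.691 kΩ.
V_A = 26.0 × 5.691/8.411 = 17.59 V.
I(R_b) = V_A / R_b = 17.59/19.9 = 0.8840 mA.
(Equivalently: I_total = 3.091 mA, then current-divider fraction G_k/ΣG = 0.2860.)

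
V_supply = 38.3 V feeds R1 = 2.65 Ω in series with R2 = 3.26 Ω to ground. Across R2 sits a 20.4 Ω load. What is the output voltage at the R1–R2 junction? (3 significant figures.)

V_out ≈ 19.7 V

The load sits in parallel with R2, giving an effective lower resistance R2' = R2·R_L/(R2+R_L) = 2.811 Ω.
Voltage divider with the loaded lower leg: V_out = 38.3 × 2.811/(2.65 + 2.811) = 38.3 × 0.5147 = 19.71 V.
(Unloaded it would be 21.1 V; the load pulls it down.)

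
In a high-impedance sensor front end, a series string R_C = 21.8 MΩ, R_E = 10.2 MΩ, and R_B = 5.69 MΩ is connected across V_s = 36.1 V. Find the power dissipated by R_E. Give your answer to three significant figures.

P ≈ 9.36 µW

The common current is I = 36.1/37.69 = 0.9578 µA.
V(R_E) = I·R = 9.770 V; P = V·I = 9.770 × 0.9578 = 9.358 µW.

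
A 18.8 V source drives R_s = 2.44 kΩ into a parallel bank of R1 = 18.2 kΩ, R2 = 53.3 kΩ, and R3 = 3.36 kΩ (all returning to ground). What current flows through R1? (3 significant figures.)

Equivalent of the parallel group: R_p = 2.693 kΩ.
Node voltage V_A = V_CC · R_p/(R_s + R_p) = 18.8 × 0.5246 = 9.863 V.
Branch current I = V_A/R1 = 9.863/18.2 = 0.5419 mA.

I ≈ 0.542 mA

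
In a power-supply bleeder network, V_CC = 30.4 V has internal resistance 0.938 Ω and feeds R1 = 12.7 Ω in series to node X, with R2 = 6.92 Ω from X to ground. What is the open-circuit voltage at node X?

V_th ≈ 10.2 V

R1' = 0.938 + 12.7 = 13.64 Ω (source resistance + R1).
Open-circuit (no load on X): V_th = V_CC · R2/(R1' + R2) = 30.4 × 6.92/(13.64 + 6.92) = 10.23 V.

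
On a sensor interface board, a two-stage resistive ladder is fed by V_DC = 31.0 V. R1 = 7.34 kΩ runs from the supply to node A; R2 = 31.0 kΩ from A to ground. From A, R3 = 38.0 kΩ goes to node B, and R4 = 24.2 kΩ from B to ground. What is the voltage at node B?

The second stage (R3 + R4 = 62.20 kΩ) loads node A in parallel with R2.
R2 ‖ (R3+R4) = 20.69 kΩ.
So V_A = 31.0 × 0.7381 = 22.88 V.
V_B = V_A × 0.3891 = 8.903 V.

V_B ≈ 8.90 V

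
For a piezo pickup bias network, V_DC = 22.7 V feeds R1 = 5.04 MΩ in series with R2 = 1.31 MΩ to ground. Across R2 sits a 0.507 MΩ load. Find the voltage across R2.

First combine the lower leg with the load: R2 ‖ R_L = 0.3655 MΩ.
Now apply the divider: V_out = 22.7 × 0.06762 = 1.535 V.

V_out ≈ 1.54 V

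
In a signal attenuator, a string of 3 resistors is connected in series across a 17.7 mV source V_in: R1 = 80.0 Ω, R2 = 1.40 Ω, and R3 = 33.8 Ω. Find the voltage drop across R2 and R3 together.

V ≈ 5.41 mV

ΣR = 80.0 + 1.40 + 33.8 = 115.2 Ω.
R_{R2..R3} = 1.40 + 33.8 = 35.20 Ω.
V = V_in · R/ΣR = 17.7 × 0.3056 = 5.408 mV.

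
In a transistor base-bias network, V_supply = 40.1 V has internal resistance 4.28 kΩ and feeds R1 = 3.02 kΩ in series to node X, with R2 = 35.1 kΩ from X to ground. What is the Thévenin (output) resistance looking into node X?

R_th ≈ 6.04 kΩ

R1' = 4.28 + 3.02 = 7.300 kΩ (source resistance + R1).
With V_supply suppressed (replaced by a short), R_th = R1' ‖ R2 = (7.300 × 35.1)/(7.300 + 35.1) = 6.043 kΩ.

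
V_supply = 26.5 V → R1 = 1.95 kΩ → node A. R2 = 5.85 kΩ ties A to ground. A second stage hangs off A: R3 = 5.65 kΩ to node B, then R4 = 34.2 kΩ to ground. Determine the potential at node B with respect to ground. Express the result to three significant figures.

V_B ≈ 16.5 V

The second stage (R3 + R4 = 39.85 kΩ) loads node A in parallel with R2.
R2 ‖ (R3+R4) = 5.101 kΩ.
V_A = 26.5 × 5.101/(1.95 + 5.101) = 19.17 V.
Then the unloaded second divider: V_B = V_A × R4/(R3+R4) = 19.17 × 0.8582 = 16.45 V.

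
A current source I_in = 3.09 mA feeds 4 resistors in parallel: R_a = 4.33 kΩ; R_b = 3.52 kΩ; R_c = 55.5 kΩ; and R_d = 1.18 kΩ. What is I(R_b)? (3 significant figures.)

Total conductance ΣG = 1/4.33 + 1/3.52 + 1/55.5 + 1/1.18 = 1.381 (units of 1/kΩ).
R_b takes the fraction G_k/ΣG = 0.2841/1.381 = 0.2058, so I = 3.09 × 0.2058 = 0.6359 mA.

I ≈ 0.636 mA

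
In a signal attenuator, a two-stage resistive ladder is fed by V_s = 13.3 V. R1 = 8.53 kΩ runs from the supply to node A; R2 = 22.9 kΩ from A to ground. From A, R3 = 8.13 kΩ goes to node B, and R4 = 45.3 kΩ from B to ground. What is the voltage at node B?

Node A sees R2 in parallel with the series input of stage 2, R3 + R4 = 53.43 kΩ.
R2 ‖ (R3+R4) = 16.03 kΩ.
So V_A = 13.3 × 0.6527 = 8.681 V.
V_B = V_A × 0.8478 = 7.360 V.

V_B ≈ 7.36 V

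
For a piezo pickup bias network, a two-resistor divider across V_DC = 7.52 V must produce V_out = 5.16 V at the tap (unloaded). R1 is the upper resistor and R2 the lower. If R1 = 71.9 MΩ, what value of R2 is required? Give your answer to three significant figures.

V_out/V_DC = R2/(R1+R2) = 0.6862.
R2 = R1 · 0.6862/(1 − 0.6862) = 157.2 MΩ.

R2 ≈ 157 MΩ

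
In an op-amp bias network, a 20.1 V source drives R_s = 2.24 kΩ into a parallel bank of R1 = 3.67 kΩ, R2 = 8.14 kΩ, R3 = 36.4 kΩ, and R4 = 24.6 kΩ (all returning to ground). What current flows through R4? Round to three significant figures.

I ≈ 0.401 mA

Equivalent of the parallel group: R_p = 2.158 kΩ.
V_A by voltage divider: V_A = 20.1 × 2.158/(2.24 + 2.158) = 9.862 V.
Branch current I = V_A/R4 = 9.862/24.6 = 0.4009 mA.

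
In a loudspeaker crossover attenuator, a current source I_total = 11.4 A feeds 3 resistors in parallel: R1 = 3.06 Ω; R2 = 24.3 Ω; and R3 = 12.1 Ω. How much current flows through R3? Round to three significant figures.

I ≈ 2.09 A

Total conductance ΣG = 1/3.06 + 1/24.3 + 1/12.1 = 0.4506 (units of 1/Ω).
R3 takes the fraction G_k/ΣG = 0.08264/0.4506 = 0.1834, so I = 11.4 × 0.1834 = 2.091 A.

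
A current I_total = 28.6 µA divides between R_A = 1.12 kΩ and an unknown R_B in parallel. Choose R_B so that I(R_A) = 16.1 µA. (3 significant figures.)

In a two-way split, I_A/I_total = R_B/(R_A + R_B).
With f = 0.5629, R_B = R_A · f/(1−f) = 1.12 × 1.288 = 1.443 kΩ.

R_B ≈ 1.44 kΩ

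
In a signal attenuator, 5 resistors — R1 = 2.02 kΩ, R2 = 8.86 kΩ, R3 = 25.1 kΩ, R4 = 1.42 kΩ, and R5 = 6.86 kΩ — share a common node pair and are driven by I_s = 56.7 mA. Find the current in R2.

I ≈ 4.27 mA

ΣG = 1/2.02 + 1/8.86 + 1/25.1 + 1/1.42 + 1/6.86 = 1.498.
By the current-divider rule, I = I_s · G_k/ΣG = 56.7 × 0.07536 = 4.273 mA.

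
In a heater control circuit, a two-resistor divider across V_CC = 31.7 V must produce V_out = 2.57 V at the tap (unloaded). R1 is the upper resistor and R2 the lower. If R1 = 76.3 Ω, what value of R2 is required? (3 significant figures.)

R2 ≈ 6.73 Ω

Required fraction k = V_out/V_CC = 0.08107.
So R2 = R1 · V_out/(V_CC − V_out) = 76.3 × 2.57/(31.7 − 2.57) = 76.3 × 0.08823 = 6.732 Ω.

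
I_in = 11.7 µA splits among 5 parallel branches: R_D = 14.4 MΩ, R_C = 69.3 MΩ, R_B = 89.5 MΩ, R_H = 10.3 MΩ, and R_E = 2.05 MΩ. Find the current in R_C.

Conductances: ΣG = 1/14.4 + 1/69.3 + 1/89.5 + 1/10.3 + 1/2.05 = 0.6799 (1/MΩ).
By the current-divider rule, I = I_in · G_k/ΣG = 11.7 × 0.02122 = 0.2483 µA.

I ≈ 0.248 µA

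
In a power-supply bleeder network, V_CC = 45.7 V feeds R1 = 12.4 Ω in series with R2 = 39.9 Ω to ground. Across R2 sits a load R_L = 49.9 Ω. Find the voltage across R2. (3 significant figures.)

R2 ‖ R_L = (39.9 × 49.9)/(39.9 + 49.9) = 22.17 Ω.
Now apply the divider: V_out = 45.7 × 0.6413 = 29.31 V.
(Unloaded it would be 34.9 V; the load pulls it down.)

V_out ≈ 29.3 V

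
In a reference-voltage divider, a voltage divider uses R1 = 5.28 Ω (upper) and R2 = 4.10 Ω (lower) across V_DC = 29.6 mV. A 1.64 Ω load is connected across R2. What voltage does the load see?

First combine the lower leg with the load: R2 ‖ R_L = 1.171 Ω.
Then V_out = V_DC · R2'/(R1 + R2') = 29.6 × 1.171/6.451 = 5.375 mV.

V_out ≈ 5.37 mV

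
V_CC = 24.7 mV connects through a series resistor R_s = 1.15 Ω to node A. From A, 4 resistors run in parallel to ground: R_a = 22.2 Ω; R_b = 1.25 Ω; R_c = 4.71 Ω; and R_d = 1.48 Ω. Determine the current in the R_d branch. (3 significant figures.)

I ≈ 5.58 mA

Combine the parallel branches: R_p = (1/22.2 + 1/1.25 + 1/4.71 + 1/1.48)⁻¹ = 0.5770 Ω.
V_A by voltage divider: V_A = 24.7 × 0.5770/(1.15 + 0.5770) = 8.253 mV.
I(R_d) = V_A / R_d = 8.253/1.48 = 5.576 mA.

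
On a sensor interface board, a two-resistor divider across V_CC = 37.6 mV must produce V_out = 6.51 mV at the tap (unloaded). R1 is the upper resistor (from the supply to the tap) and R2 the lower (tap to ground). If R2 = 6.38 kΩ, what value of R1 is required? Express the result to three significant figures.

The divider ratio is R2/(R1+R2) = 6.51/37.6 = 0.1731.
So R1 = R2 · (V_CC/V_out − 1) = 6.38 × (37.6/6.51 − 1) = 6.38 × 4.776 = 30.47 kΩ.

R1 ≈ 30.5 kΩ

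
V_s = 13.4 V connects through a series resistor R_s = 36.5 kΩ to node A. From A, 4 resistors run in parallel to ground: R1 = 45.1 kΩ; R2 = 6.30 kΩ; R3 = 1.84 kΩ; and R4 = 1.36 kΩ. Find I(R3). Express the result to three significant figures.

Equivalent of the parallel group: R_p = 0.6851 kΩ.
V_A by voltage divider: V_A = 13.4 × 0.6851/(36.5 + 0.6851) = 0.2469 V.
I(R3) = V_A / R3 = 0.2469/1.84 = 0.1342 mA.
(Check via current divider: I_total = 0.3604 mA; share G_k/ΣG = 0.3723 → same result.)

I ≈ 0.134 mA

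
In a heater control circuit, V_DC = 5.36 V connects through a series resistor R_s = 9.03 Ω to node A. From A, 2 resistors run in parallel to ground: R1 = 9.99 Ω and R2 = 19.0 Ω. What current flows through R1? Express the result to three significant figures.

Equivalent of the parallel group: R_p = 6.547 Ω.
V_A = 5.36 × 6.547/15.58 = 2.253 V.
I(R1) = V_A / R1 = 2.253/9.99 = 0.2255 A.

I ≈ 0.226 A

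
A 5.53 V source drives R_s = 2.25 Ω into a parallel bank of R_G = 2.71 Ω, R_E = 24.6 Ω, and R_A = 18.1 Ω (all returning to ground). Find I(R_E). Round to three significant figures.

Combine the parallel branches: R_p = (1/2.71 + 1/24.6 + 1/18.1)⁻¹ = 2.151 Ω.
V_A by voltage divider: V_A = 5.53 × 2.151/(2.25 + 2.151) = 2.703 V.
I(R_E) = V_A / R_E = 2.703/24.6 = 0.1099 A.
(Equivalently: I_total = 1.257 A, then current-divider fraction G_k/ΣG = 0.08744.)

I ≈ 0.110 A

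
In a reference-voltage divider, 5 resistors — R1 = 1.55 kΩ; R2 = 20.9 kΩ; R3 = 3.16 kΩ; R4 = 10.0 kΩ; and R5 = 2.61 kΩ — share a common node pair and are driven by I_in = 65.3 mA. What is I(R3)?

Total conductance ΣG = 1/1.55 + 1/20.9 + 1/3.16 + 1/10.0 + 1/2.61 = 1.493 (units of 1/kΩ).
By the current-divider rule, I = I_in · G_k/ΣG = 65.3 × 0.2120 = 13.84 mA.

I ≈ 13.8 mA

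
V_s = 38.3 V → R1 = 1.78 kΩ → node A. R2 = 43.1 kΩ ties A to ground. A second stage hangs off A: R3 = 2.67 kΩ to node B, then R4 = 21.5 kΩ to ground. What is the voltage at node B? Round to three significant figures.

Node A sees R2 in parallel with the series input of stage 2, R3 + R4 = 24.17 kΩ.
Effective lower resistance at A: R2 ‖ 24.17 = 15.49 kΩ.
First divider: V_A = V_s · 15.49/(1.78 + 15.49) = 34.35 V.
V_B = V_A × 0.8895 = 30.56 V.

V_B ≈ 30.6 V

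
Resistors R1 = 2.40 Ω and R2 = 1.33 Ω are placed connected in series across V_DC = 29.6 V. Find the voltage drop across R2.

Total series resistance ΣR = 2.40 + 1.33 = 3.730 Ω.
V = V_DC · R/ΣR = 29.6 × 0.3566 = 10.55 V.

V ≈ 10.6 V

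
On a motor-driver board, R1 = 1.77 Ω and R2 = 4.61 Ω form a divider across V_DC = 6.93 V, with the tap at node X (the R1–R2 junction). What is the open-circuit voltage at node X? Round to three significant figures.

V_th is the unloaded tap voltage: V_DC · R2/(R1+R2) = 6.93 × 0.7226 = 5.007 V.

V_th ≈ 5.01 V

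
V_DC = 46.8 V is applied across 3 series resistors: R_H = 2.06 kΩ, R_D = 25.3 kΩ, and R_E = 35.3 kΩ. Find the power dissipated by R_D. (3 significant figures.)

ΣR = 62.66 kΩ → I = 46.8/62.66 = 0.7469 mA.
P(R_D) = I²·R_D = (0.7469)² × 25.3 = 14.11 mW.

P ≈ 14.1 mW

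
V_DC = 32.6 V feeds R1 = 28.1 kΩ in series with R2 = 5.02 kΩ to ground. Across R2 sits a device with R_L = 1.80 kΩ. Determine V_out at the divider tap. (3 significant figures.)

V_out ≈ 1.47 V

First combine the lower leg with the load: R2 ‖ R_L = 1.325 kΩ.
Voltage divider with the loaded lower leg: V_out = 32.6 × 1.325/(28.1 + 1.325) = 32.6 × 0.04503 = 1.468 V.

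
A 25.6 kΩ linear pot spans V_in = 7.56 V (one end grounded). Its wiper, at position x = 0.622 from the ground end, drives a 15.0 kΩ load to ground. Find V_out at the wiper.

V_out ≈ 3.36 V

Split the track: R_lower = x·R_p = 15.92 kΩ, R_upper = (1−x)·R_p = 9.677 kΩ.
R_L loads the lower segment: effective lower R = 7.724 kΩ.
Then V_out = V_in · 7.724/(9.677 + 7.724) = 3.356 V.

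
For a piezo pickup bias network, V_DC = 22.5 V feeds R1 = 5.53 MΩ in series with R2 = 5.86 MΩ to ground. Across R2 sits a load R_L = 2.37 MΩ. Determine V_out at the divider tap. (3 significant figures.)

First combine the lower leg with the load: R2 ‖ R_L = 1.688 MΩ.
Voltage divider with the loaded lower leg: V_out = 22.5 × 1.688/(5.53 + 1.688) = 22.5 × 0.2338 = 5.261 V.
(Unloaded it would be 11.6 V; the load pulls it down.)

V_out ≈ 5.26 V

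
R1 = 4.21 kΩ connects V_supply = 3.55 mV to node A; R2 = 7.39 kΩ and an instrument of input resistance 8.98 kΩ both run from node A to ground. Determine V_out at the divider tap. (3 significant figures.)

V_out ≈ 1.74 mV

The load sits in parallel with R2, giving an effective lower resistance R2' = R2·R_L/(R2+R_L) = 4.054 kΩ.
Voltage divider with the loaded lower leg: V_out = 3.55 × 4.054/(4.21 + 4.054) = 3.55 × 0.4906 = 1.741 mV.
(Unloaded it would be 2.26 mV; the load pulls it down.)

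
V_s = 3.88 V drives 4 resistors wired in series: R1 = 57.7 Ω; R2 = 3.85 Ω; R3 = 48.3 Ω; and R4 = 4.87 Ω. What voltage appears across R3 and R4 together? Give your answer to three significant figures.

V ≈ 1.80 V

Total series resistance ΣR = 57.7 + 3.85 + 48.3 + 4.87 = 114.7 Ω.
R_{R3..R4} = 48.3 + 4.87 = 53.17 Ω.
By the voltage-divider rule, V = 3.88 × 53.17/114.7 = 1.798 V.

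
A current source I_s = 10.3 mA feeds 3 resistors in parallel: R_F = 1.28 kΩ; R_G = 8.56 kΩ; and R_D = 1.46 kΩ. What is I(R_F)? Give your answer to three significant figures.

ΣG = 1/1.28 + 1/8.56 + 1/1.46 = 1.583.
R_F takes the fraction G_k/ΣG = 0.7812/1.583 = 0.4935, so I = 10.3 × 0.4935 = 5.083 mA.

I ≈ 5.08 mA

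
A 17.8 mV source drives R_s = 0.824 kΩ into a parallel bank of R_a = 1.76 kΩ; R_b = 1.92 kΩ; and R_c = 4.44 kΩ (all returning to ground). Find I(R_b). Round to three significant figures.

I ≈ 4.45 µA

Parallel bank: R_p = 1/(1/1.76 + 1/1.92 + 1/4.44) = 0.7609 kΩ.
V_A = 17.8 × 0.7609/1.585 = 8.546 mV.
Branch current I = V_A/R_b = 8.546/1.92 = 4.451 µA.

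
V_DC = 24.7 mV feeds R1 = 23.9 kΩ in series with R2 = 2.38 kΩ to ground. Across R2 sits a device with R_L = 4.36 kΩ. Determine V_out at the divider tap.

V_out ≈ 1.49 mV

The load sits in parallel with R2, giving an effective lower resistance R2' = R2·R_L/(R2+R_L) = 1.540 kΩ.
Voltage divider with the loaded lower leg: V_out = 24.7 × 1.540/(23.9 + 1.540) = 24.7 × 0.06052 = 1.495 mV.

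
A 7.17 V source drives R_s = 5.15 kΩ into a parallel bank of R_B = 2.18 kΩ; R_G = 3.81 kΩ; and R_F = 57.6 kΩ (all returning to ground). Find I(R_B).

Parallel bank: R_p = 1/(1/2.18 + 1/3.81 + 1/57.6) = 1.354 kΩ.
V_A = 7.17 × 1.354/6.504 = 1.493 V.
I(R_B) = V_A / R_B = 1.493/2.18 = 0.6847 mA.
(Equivalently: I_total = 1.102 mA, then current-divider fraction G_k/ΣG = 0.6211.)

I ≈ 0.685 mA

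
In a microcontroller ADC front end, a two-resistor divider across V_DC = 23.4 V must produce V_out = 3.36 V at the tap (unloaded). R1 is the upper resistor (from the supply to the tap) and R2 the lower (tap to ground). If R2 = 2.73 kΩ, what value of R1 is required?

Required fraction k = V_out/V_DC = 0.1436.
So R1 = R2 · (V_DC/V_out − 1) = 2.73 × (23.4/3.36 − 1) = 2.73 × 5.964 = 16.28 kΩ.

R1 ≈ 16.3 kΩ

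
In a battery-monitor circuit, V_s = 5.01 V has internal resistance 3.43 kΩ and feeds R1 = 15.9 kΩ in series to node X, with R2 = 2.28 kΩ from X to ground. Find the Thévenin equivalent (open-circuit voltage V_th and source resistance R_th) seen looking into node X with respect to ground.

V_th ≈ 0.529 V, R_th ≈ 2.04 kΩ

R1' = 3.43 + 15.9 = 19.33 kΩ (source resistance + R1).
With X open, the divider is unloaded: V_th = 5.01 × 2.28/21.61 = 0.5286 V.
Zeroing V_s shorts the top of R1' to ground, so R_th = R1' ‖ R2 = 2.039 kΩ.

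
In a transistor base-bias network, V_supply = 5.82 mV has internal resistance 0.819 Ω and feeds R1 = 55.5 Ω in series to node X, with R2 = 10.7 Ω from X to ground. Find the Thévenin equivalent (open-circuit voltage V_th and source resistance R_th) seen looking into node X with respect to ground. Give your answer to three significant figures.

R1' = 0.819 + 55.5 = 56.32 Ω (source resistance + R1).
Open-circuit (no load on X): V_th = V_supply · R2/(R1' + R2) = 5.82 × 10.7/(56.32 + 10.7) = 0.9292 mV.
Looking into X with the source shorted: R_th = R1'·R2/(R1'+R2) = 56.32 × 10.7/67.02 = 8.992 Ω.

V_th ≈ 0.929 mV, R_th ≈ 8.99 Ω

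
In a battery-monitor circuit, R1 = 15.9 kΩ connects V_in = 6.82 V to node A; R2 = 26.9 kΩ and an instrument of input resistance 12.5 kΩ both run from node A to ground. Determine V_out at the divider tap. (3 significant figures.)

V_out ≈ 2.38 V

First combine the lower leg with the load: R2 ‖ R_L = 8.534 kΩ.
Voltage divider with the loaded lower leg: V_out = 6.82 × 8.534/(15.9 + 8.534) = 6.82 × 0.3493 = 2.382 V.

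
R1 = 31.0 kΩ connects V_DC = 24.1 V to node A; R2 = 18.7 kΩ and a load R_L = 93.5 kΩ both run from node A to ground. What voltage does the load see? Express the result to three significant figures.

V_out ≈ 8.06 V

R2 ‖ R_L = (18.7 × 93.5)/(18.7 + 93.5) = 15.58 kΩ.
Voltage divider with the loaded lower leg: V_out = 24.1 × 15.58/(31.0 + 15.58) = 24.1 × 0.3345 = 8.062 V.
(Unloaded it would be 9.07 V; the load pulls it down.)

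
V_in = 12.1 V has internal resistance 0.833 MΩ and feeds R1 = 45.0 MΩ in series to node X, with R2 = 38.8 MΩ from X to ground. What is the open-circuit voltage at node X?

V_th ≈ 5.55 V

R1' = 0.833 + 45.0 = 45.83 MΩ (source resistance + R1).
With X open, the divider is unloaded: V_th = 12.1 × 38.8/84.63 = 5.547 V.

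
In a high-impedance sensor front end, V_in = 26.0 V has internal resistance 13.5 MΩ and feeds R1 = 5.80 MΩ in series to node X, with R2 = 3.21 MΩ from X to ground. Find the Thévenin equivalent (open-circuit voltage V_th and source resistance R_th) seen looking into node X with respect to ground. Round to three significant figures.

V_th ≈ 3.71 V, R_th ≈ 2.75 MΩ

R1' = 13.5 + 5.80 = 19.30 MΩ (source resistance + R1).
V_th is the unloaded tap voltage: V_in · R2/(R1'+R2) = 26.0 × 0.1426 = 3.708 V.
Looking into X with the source shorted: R_th = R1'·R2/(R1'+R2) = 19.30 × 3.21/22.51 = 2.752 MΩ.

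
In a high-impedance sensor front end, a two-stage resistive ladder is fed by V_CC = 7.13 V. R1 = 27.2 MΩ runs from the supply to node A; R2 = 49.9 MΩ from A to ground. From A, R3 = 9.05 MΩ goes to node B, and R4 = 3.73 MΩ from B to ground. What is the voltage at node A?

V_A ≈ 1.94 V

Looking into the second stage from A: R3 + R4 = 12.78 MΩ appears in parallel with R2.
R2 ‖ (R3+R4) = 10.17 MΩ.
So V_A = 7.13 × 0.2722 = 1.941 V.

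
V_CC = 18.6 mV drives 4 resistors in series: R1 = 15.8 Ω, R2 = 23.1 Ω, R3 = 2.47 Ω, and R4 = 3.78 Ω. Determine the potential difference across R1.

Series total: ΣR = 15.8 + 23.1 + 2.47 + 3.78 = 45.15 Ω.
Voltage divider: V = V_CC · (15.80 / 45.15) = 18.6 × 0.3499 = 6.509 mV.

V ≈ 6.51 mV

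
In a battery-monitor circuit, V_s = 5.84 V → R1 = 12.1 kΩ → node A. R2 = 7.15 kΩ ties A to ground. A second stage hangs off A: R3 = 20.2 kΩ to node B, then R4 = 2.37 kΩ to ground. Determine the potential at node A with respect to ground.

The second stage (R3 + R4 = 22.57 kΩ) loads node A in parallel with R2.
R2 ‖ (R3+R4) = 5.430 kΩ.
V_A = 5.84 × 5.430/(12.1 + 5.430) = 1.809 V.

V_A ≈ 1.81 V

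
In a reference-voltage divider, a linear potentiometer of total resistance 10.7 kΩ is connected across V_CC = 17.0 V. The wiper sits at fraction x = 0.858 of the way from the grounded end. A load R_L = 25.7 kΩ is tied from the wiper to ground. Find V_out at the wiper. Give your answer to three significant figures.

Lower segment x·R_p = 9.181 kΩ; upper segment (1−x)·R_p = 1.519 kΩ.
(x·R_p) ‖ R_L = 6.764 kΩ.
Loaded-divider output: V_out = 17.0 × 0.8166 = 13.88 V.

V_out ≈ 13.9 V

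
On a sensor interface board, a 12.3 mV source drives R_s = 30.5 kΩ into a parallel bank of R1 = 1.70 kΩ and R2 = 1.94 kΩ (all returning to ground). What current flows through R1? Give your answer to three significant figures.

Combine the parallel branches: R_p = (1/1.70 + 1/1.94)⁻¹ = 0.9060 kΩ.
Node voltage V_A = V_s · R_p/(R_s + R_p) = 12.3 × 0.02885 = 0.3548 mV.
Branch current I = V_A/R1 = 0.3548/1.70 = 0.2087 µA.

I ≈ 0.209 µA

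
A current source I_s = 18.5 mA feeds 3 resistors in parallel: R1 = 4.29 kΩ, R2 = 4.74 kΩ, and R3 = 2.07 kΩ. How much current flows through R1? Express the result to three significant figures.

Conductances: ΣG = 1/4.29 + 1/4.74 + 1/2.07 = 0.9272 (1/kΩ).
By the current-divider rule, I = I_s · G_k/ΣG = 18.5 × 0.2514 = 4.651 mA.

I ≈ 4.65 mA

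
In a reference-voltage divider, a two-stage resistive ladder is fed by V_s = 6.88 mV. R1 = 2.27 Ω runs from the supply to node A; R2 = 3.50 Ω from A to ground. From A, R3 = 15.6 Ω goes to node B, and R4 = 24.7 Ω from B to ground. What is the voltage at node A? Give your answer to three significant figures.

Looking into the second stage from A: R3 + R4 = 40.30 Ω appears in parallel with R2.
Effective lower resistance at A: R2 ‖ 40.30 = 3.220 Ω.
First divider: V_A = V_s · 3.220/(2.27 + 3.220) = 4.035 mV.

V_A ≈ 4.04 mV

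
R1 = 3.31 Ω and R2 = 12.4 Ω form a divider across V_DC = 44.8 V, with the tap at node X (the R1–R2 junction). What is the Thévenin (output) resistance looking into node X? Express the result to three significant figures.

With V_DC suppressed (replaced by a short), R_th = R1 ‖ R2 = (3.310 × 12.4)/(3.310 + 12.4) = 2.613 Ω.

R_th ≈ 2.61 Ω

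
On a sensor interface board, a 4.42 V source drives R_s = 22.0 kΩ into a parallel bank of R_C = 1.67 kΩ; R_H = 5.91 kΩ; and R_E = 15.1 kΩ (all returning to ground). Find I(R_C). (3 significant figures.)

Combine the parallel branches: R_p = (1/1.67 + 1/5.91 + 1/15.1)⁻¹ = 1.199 kΩ.
V_A = 4.42 × 1.199/23.20 = 0.2284 V.
Branch current I = V_A/R_C = 0.2284/1.67 = 0.1368 mA.

I ≈ 0.137 mA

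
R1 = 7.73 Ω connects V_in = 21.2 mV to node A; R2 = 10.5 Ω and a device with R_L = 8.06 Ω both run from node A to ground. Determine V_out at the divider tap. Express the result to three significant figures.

V_out ≈ 7.87 mV

R2 ‖ R_L = (10.5 × 8.06)/(10.5 + 8.06) = 4.560 Ω.
Voltage divider with the loaded lower leg: V_out = 21.2 × 4.560/(7.73 + 4.560) = 21.2 × 0.3710 = 7.866 mV.
(Unloaded it would be 12.2 mV; the load pulls it down.)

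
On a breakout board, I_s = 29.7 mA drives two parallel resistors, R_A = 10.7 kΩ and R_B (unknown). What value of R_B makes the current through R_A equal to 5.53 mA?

In a two-way split, I_A/I_s = R_B/(R_A + R_B).
With f = 0.1862, R_B = R_A · f/(1−f) = 10.7 × 0.2288 = 2.448 kΩ.

R_B ≈ 2.45 kΩ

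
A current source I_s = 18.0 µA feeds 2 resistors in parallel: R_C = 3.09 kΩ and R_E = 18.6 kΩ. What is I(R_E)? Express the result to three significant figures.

I ≈ 2.56 µA

With just two branches, the current splits inversely with resistance.
So I = 18.0 × 3.09/21.69 = 2.564 µA.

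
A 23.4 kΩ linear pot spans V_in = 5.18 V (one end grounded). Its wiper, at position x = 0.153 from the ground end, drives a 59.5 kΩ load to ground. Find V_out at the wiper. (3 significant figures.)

Split the track: R_lower = x·R_p = 3.580 kΩ, R_upper = (1−x)·R_p = 19.82 kΩ.
Lower segment in parallel with the load: 3.580 ‖ 59.5 = 3.377 kΩ.
V_out = 5.18 × 3.377/(19.82 + 3.377) = 0.7541 V.

V_out ≈ 0.754 V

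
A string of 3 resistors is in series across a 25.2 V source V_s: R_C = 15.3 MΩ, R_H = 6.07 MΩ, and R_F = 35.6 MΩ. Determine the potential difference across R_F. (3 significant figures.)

Total series resistance ΣR = 15.3 + 6.07 + 35.6 = 56.97 MΩ.
V = V_s · R/ΣR = 25.2 × 0.6249 = 15.75 V.

V ≈ 15.7 V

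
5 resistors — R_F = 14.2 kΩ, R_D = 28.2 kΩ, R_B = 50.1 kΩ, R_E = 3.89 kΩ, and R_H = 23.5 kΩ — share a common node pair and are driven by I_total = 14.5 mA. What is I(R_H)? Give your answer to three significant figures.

Conductances: ΣG = 1/14.2 + 1/28.2 + 1/50.1 + 1/3.89 + 1/23.5 = 0.4255 (1/kΩ).
By the current-divider rule, I = I_total · G_k/ΣG = 14.5 × 0.1000 = 1.450 mA.

I ≈ 1.45 mA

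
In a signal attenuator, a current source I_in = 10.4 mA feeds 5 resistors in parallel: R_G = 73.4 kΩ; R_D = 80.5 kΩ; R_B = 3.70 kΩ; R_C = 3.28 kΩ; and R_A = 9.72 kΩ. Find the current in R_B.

Conductances: ΣG = 1/73.4 + 1/80.5 + 1/3.70 + 1/3.28 + 1/9.72 = 0.7041 (1/kΩ).
Current divider: I(R_B) = I_in · G_k/ΣG = 10.4 × (0.2703/0.7041) = 10.4 × 0.3839 = 3.992 mA.

I ≈ 3.99 mA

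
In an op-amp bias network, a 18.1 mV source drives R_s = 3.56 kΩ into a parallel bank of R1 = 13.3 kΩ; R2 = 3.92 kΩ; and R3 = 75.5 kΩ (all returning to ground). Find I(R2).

Combine the parallel branches: R_p = (1/13.3 + 1/3.92 + 1/75.5)⁻¹ = 2.911 kΩ.
V_A = 18.1 × 2.911/6.471 = 8.142 mV.
I(R2) = V_A / R2 = 8.142/3.92 = 2.077 µA.

I ≈ 2.08 µA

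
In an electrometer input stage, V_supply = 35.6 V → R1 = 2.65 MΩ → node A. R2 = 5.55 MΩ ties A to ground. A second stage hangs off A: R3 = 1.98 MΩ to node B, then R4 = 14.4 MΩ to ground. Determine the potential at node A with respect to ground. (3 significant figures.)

V_A ≈ 21.7 V

Node A sees R2 in parallel with the series input of stage 2, R3 + R4 = 16.38 MΩ.
Effective lower resistance at A: R2 ‖ 16.38 = 4.145 MΩ.
First divider: V_A = V_supply · 4.145/(2.65 + 4.145) = 21.72 V.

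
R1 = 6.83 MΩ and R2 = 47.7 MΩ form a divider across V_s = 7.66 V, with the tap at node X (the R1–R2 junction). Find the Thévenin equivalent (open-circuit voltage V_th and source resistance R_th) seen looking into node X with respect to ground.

V_th ≈ 6.70 V, R_th ≈ 5.97 MΩ

Open-circuit (no load on X): V_th = V_s · R2/(R1 + R2) = 7.66 × 47.7/(6.830 + 47.7) = 6.701 V.
Zeroing V_s shorts the top of R1 to ground, so R_th = R1 ‖ R2 = 5.975 MΩ.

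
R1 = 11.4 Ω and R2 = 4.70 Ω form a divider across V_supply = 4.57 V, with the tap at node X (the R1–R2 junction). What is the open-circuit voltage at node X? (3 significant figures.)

With X open, the divider is unloaded: V_th = 4.57 × 4.70/16.10 = 1.334 V.

V_th ≈ 1.33 V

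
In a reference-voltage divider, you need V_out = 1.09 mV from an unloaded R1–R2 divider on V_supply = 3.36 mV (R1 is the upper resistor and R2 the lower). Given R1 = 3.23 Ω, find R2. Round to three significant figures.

R2 ≈ 1.55 Ω

The divider ratio is R2/(R1+R2) = 1.09/3.36 = 0.3244.
Rearranging, R2 = R1·k/(1−k) = 3.23 × 0.4802 = 1.551 Ω.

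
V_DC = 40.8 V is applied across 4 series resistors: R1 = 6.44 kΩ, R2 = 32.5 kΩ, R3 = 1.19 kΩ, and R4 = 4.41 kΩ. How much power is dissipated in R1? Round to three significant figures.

P ≈ 5.40 mW

The common current is I = 40.8/44.54 = 0.9160 mA.
P = I²R = 0.8391 × 6.44 = 5.404 mW.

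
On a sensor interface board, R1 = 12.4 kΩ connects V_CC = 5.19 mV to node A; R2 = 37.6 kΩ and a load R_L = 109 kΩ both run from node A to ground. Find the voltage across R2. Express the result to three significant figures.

V_out ≈ 3.60 mV

R2 ‖ R_L = (37.6 × 109)/(37.6 + 109) = 27.96 kΩ.
Now apply the divider: V_out = 5.19 × 0.6927 = 3.595 mV.
(Unloaded it would be 3.90 mV; the load pulls it down.)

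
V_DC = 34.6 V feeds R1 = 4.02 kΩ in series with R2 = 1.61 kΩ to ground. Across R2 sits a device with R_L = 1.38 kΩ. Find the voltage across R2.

V_out ≈ 5.40 V

R2 ‖ R_L = (1.61 × 1.38)/(1.61 + 1.38) = 0.7431 kΩ.
Now apply the divider: V_out = 34.6 × 0.1560 = 5.398 V.
(Unloaded it would be 9.89 V; the load pulls it down.)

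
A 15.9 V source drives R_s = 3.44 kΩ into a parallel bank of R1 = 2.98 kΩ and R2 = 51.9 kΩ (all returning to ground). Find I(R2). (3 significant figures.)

Combine the parallel branches: R_p = (1/2.98 + 1/51.9)⁻¹ = 2.818 kΩ.
V_A by voltage divider: V_A = 15.9 × 2.818/(3.44 + 2.818) = 7.160 V.
Branch current I = V_A/R2 = 7.160/51.9 = 0.1380 mA.

I ≈ 0.138 mA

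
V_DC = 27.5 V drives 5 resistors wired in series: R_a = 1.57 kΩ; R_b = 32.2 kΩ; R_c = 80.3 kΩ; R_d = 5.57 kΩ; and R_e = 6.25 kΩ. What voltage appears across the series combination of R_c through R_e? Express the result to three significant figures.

ΣR = 1.57 + 32.2 + 80.3 + 5.57 + 6.25 = 125.9 kΩ.
R_{R_c..R_e} = 80.3 + 5.57 + 6.25 = 92.12 kΩ.
By the voltage-divider rule, V = 27.5 × 92.12/125.9 = 20.12 V.

V ≈ 20.1 V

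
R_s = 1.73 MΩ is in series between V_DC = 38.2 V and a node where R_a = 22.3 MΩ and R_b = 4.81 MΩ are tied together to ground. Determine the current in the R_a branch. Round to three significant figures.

I ≈ 1.19 µA

Parallel bank: R_p = 1/(1/22.3 + 1/4.81) = 3.957 MΩ.
Node voltage V_A = V_DC · R_p/(R_s + R_p) = 38.2 × 0.6958 = 26.58 V.
Branch current I = V_A/R_a = 26.58/22.3 = 1.192 µA.
(Check via current divider: I_total = 6.718 µA; share G_k/ΣG = 0.1774 → same result.)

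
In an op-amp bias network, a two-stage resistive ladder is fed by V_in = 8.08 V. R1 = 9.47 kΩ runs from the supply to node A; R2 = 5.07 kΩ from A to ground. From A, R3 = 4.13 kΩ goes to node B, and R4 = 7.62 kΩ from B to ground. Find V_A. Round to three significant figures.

The second stage (R3 + R4 = 11.75 kΩ) loads node A in parallel with R2.
Effective lower resistance at A: R2 ‖ 11.75 = 3.542 kΩ.
V_A = 8.08 × 3.542/(9.47 + 3.542) = 2.199 V.

V_A ≈ 2.20 V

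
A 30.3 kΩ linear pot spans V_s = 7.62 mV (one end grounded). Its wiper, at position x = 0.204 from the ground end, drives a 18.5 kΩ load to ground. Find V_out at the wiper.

The pot divides into 24.12 kΩ above the wiper and 6.181 kΩ below.
(x·R_p) ‖ R_L = 4.633 kΩ.
V_out = 7.62 × 4.633/(24.12 + 4.633) = 1.228 mV.

V_out ≈ 1.23 mV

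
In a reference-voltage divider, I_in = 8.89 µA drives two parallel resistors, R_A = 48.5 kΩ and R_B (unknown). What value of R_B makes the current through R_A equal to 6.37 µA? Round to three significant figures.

The fraction through R_A equals R_B/(R_A+R_B).
With f = 0.7165, R_B = R_A · f/(1−f) = 48.5 × 2.528 = 122.6 kΩ.

R_B ≈ 123 kΩ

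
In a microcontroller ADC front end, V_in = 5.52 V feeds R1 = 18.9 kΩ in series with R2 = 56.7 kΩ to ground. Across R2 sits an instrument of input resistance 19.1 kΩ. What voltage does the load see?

V_out ≈ 2.38 V

First combine the lower leg with the load: R2 ‖ R_L = 14.29 kΩ.
Now apply the divider: V_out = 5.52 × 0.4305 = 2.376 V.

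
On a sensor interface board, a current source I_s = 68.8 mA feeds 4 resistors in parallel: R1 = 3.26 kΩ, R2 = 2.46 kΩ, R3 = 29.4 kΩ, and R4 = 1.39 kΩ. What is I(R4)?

Total conductance ΣG = 1/3.26 + 1/2.46 + 1/29.4 + 1/1.39 = 1.467 (units of 1/kΩ).
By the current-divider rule, I = I_s · G_k/ΣG = 68.8 × 0.4905 = 33.75 mA.

I ≈ 33.7 mA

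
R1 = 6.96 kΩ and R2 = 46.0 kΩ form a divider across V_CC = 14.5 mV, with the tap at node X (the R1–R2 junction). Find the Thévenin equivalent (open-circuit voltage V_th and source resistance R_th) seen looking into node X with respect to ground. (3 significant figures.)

V_th ≈ 12.6 mV, R_th ≈ 6.05 kΩ

Open-circuit (no load on X): V_th = V_CC · R2/(R1 + R2) = 14.5 × 46.0/(6.960 + 46.0) = 12.59 mV.
Zeroing V_CC shorts the top of R1 to ground, so R_th = R1 ‖ R2 = 6.045 kΩ.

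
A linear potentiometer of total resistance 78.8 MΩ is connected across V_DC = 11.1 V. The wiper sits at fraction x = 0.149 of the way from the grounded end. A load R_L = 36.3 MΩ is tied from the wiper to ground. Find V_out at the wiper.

V_out ≈ 1.30 V

Lower segment x·R_p = 11.74 MΩ; upper segment (1−x)·R_p = 67.06 MΩ.
R_L loads the lower segment: effective lower R = 8.872 MΩ.
V_out = 11.1 × 8.872/(67.06 + 8.872) = 1.297 V.
(Unloaded: V_out = x·V_DC = 1.65 V.)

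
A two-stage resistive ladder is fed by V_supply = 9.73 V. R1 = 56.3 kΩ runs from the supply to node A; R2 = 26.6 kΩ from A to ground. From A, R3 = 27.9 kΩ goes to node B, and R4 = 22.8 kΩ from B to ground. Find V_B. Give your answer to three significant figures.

The second stage (R3 + R4 = 50.70 kΩ) loads node A in parallel with R2.
R2 ‖ (R3+R4) = 17.45 kΩ.
V_A = 9.73 × 17.45/(56.3 + 17.45) = 2.302 V.
V_B = V_A × 0.4497 = 1.035 V.

V_B ≈ 1.04 V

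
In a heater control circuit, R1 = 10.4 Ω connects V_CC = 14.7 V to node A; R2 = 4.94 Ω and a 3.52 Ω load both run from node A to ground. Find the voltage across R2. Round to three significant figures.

R2 ‖ R_L = (4.94 × 3.52)/(4.94 + 3.52) = 2.055 Ω.
Then V_out = V_CC · R2'/(R1 + R2') = 14.7 × 2.055/12.46 = 2.426 V.
(Unloaded it would be 4.73 V; the load pulls it down.)

V_out ≈ 2.43 V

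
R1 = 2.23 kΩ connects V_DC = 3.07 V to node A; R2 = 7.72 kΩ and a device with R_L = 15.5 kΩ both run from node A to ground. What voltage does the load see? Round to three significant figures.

First combine the lower leg with the load: R2 ‖ R_L = 5.153 kΩ.
Now apply the divider: V_out = 3.07 × 0.6980 = 2.143 V.
(Unloaded it would be 2.38 V; the load pulls it down.)

V_out ≈ 2.14 V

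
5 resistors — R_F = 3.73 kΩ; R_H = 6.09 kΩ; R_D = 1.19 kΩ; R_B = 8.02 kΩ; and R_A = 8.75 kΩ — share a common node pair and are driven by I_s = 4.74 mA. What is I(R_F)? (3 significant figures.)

I ≈ 0.841 mA

Conductances: ΣG = 1/3.73 + 1/6.09 + 1/1.19 + 1/8.02 + 1/8.75 = 1.512 (1/kΩ).
By the current-divider rule, I = I_s · G_k/ΣG = 4.74 × 0.1774 = 0.8407 mA.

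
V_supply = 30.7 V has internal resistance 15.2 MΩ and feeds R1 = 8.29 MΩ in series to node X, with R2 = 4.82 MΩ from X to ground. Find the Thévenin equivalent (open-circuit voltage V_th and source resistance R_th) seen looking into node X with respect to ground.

V_th ≈ 5.23 V, R_th ≈ 4.00 MΩ

R1' = 15.2 + 8.29 = 23.49 MΩ (source resistance + R1).
With X open, the divider is unloaded: V_th = 30.7 × 4.82/28.31 = 5.227 V.
With V_supply suppressed (replaced by a short), R_th = R1' ‖ R2 = (23.49 × 4.82)/(23.49 + 4.82) = 3.999 MΩ.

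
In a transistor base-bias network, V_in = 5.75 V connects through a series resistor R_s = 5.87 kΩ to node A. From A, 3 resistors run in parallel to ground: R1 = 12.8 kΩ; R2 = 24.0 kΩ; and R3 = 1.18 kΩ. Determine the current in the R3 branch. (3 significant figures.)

Equivalent of the parallel group: R_p = 1.034 kΩ.
V_A = 5.75 × 1.034/6.904 = 0.8611 V.
I(R3) = V_A / R3 = 0.8611/1.18 = 0.7297 mA.

I ≈ 0.730 mA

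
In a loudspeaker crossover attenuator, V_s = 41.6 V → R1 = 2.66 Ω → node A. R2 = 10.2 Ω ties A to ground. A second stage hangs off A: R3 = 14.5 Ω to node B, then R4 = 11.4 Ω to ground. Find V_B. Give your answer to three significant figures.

V_B ≈ 13.4 V

Node A sees R2 in parallel with the series input of stage 2, R3 + R4 = 25.90 Ω.
R2 ‖ (R3+R4) = 7.318 Ω.
First divider: V_A = V_s · 7.318/(2.66 + 7.318) = 30.51 V.
V_B = V_A × 0.4402 = 13.43 V.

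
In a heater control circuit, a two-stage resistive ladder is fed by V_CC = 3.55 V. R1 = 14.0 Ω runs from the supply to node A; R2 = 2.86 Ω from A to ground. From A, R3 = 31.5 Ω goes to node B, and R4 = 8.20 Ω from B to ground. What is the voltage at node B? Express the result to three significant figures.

V_B ≈ 0.117 V

Looking into the second stage from A: R3 + R4 = 39.70 Ω appears in parallel with R2.
Effective lower resistance at A: R2 ‖ 39.70 = 2.668 Ω.
V_A = 3.55 × 2.668/(14.0 + 2.668) = 0.5682 V.
Stage 2 is unloaded, so V_B = V_A · R4/(R3+R4) = 0.5682 × 8.20/39.70 = 0.1174 V.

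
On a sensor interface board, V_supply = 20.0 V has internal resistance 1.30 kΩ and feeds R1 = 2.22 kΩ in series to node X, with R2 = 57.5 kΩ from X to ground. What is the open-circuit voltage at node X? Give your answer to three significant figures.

R1' = 1.30 + 2.22 = 3.520 kΩ (source resistance + R1).
V_th is the unloaded tap voltage: V_supply · R2/(R1'+R2) = 20.0 × 0.9423 = 18.85 V.

V_th ≈ 18.8 V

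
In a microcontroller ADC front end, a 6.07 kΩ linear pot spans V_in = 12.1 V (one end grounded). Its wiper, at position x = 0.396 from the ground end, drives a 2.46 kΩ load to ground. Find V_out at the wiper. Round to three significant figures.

V_out ≈ 3.01 V

The pot divides into 3.666 kΩ above the wiper and 2.404 kΩ below.
R_L loads the lower segment: effective lower R = 1.216 kΩ.
Loaded-divider output: V_out = 12.1 × 0.2490 = 3.013 V.
(Unloaded: V_out = x·V_in = 4.79 V.)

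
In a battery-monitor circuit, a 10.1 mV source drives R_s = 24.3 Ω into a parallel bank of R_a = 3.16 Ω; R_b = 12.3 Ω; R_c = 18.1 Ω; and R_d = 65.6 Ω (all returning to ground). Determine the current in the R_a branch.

Equivalent of the parallel group: R_p = 2.136 Ω.
V_A = 10.1 × 2.136/26.44 = 0.8159 mV.
Branch current I = V_A/R_a = 0.8159/3.16 = 0.2582 mA.
(Check via current divider: I_total = 0.3821 mA; share G_k/ΣG = 0.6758 → same result.)

I ≈ 0.258 mA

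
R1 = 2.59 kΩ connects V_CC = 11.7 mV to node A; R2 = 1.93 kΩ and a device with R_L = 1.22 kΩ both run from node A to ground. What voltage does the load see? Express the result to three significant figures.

V_out ≈ 2.62 mV

R2 ‖ R_L = (1.93 × 1.22)/(1.93 + 1.22) = 0.7475 kΩ.
Then V_out = V_CC · R2'/(R1 + R2') = 11.7 × 0.7475/3.337 = 2.620 mV.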